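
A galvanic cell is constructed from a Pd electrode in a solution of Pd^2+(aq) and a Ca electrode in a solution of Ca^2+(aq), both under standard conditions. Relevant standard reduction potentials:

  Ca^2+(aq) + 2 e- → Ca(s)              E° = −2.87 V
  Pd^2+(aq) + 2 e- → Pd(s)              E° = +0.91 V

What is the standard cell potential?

The Pd²⁺/Pd couple has the higher E°, so Pd ion is reduced (cathode) and Ca is oxidized (anode).
E°cell = E°(cathode) − E°(anode) = +0.91 − (−2.87) = +3.78 V.

+3.78 V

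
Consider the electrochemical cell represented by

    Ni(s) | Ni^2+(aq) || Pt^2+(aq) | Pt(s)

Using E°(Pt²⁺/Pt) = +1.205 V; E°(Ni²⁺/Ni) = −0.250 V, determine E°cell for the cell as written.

By convention the left-hand electrode in cell notation is the anode (oxidation) and the right-hand electrode is the cathode (reduction).
E°cell = E°(right) − E°(left) = +1.205 − (−0.250) = +1.455 V.

+1.455 V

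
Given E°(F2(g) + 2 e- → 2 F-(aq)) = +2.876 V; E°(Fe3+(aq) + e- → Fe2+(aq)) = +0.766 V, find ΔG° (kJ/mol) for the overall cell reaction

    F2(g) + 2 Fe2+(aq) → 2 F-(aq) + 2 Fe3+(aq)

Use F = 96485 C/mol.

In the reaction as written F2(g) is reduced, so the F₂/F⁻ couple is the cathode and Fe³⁺/Fe²⁺ is the anode.
E°cell = +2.876 − (+0.766) = +2.110 V; balancing electrons gives n = 2.
ΔG° = −nFE°cell = −(2)(96485)(+2.110) J/mol = −407 kJ/mol.

−407 kJ/mol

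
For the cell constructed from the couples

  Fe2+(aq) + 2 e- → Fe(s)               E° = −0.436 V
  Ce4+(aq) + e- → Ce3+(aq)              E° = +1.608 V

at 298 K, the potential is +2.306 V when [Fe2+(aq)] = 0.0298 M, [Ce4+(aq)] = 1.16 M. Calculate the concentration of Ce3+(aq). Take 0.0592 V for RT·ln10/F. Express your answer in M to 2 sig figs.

With Ce⁴⁺/Ce³⁺ at the cathode and Fe²⁺/Fe at the anode, E°cell = +1.608 − (−0.436) = +2.044 V (n = 2).
From the Nernst equation, log Q = n(E° − E)/0.0592 = 2·(+2.044 − (+2.306))/0.0592 = −8.851.
Balancing electrons gives 2 Ce4+(aq) + Fe(s) → 2 Ce3+(aq) + Fe2+(aq); thus Q = ([Ce3+(aq)]^2·[Fe2+(aq)]) / [Ce4+(aq)]^2.
Isolating [Ce3+(aq)] in Q = 10^{−8.851} yields log [Ce3+(aq)] = −3.598, i.e. 0.00025 M.

0.00025 M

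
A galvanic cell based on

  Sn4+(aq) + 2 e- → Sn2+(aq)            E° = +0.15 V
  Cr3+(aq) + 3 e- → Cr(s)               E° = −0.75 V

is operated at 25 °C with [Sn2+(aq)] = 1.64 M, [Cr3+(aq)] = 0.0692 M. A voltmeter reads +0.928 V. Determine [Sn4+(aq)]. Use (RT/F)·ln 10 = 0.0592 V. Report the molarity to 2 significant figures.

2.4 M

With Sn⁴⁺/Sn²⁺ at the cathode and Cr³⁺/Cr at the anode, E°cell = +0.15 − (−0.75) = +0.90 V (n = 6).
From the Nernst equation, log Q = n(E° − E)/0.0592 = 6·(+0.90 − (+0.928))/0.0592 = −2.838.
For 3 Sn4+(aq) + 2 Cr(s) → 3 Sn2+(aq) + 2 Cr3+(aq), the reaction quotient is Q = ([Sn2+(aq)]^3·[Cr3+(aq)]^2) / [Sn4+(aq)]^3.
Solving for the unknown gives log [Sn4+(aq)] = 0.388, so [Sn4+(aq)] ≈ 2.4 M.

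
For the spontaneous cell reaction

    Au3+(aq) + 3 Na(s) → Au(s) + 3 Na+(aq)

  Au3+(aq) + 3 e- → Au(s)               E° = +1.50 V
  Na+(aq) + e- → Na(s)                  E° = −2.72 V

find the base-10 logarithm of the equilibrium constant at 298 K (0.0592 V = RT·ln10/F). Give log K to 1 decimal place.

log K = 213.9

The Au³⁺/Au couple is reduced (cathode); E°cell = +1.50 − (−2.72) = +4.22 V with n = 3.
At equilibrium E = 0, so log K = nE°cell / 0.0592 = (3)(+4.22) / 0.0592 = 213.9.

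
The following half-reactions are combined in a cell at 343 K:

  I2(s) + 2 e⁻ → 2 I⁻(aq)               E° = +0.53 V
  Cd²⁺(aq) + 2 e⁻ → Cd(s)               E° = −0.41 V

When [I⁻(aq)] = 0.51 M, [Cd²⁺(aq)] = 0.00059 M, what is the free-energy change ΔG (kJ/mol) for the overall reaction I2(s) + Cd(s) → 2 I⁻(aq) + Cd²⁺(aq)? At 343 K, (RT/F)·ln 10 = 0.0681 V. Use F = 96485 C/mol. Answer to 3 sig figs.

The standard cell potential is +0.53 − (−0.41) = +0.94 V, with n = 2 electrons in the balanced equation.
The reaction quotient is [I⁻(aq)]^2·[Cd²⁺(aq)] = 0.000153; by Nernst, E = +0.94 − (0.0681/2)(−3.814) = +1.0699 V.
Then ΔG = −nFE = −2 × 96485 × +1.0699 J/mol = −206 kJ/mol.

−206 kJ/mol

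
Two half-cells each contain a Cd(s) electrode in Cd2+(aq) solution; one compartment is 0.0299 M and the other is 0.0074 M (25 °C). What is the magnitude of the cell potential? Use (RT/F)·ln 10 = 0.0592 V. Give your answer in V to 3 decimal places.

0.018 V

For a concentration cell E°cell = 0, since both electrodes use the same couple.
The compartment with the higher Cd2+(aq) concentration (0.0299 M) acts as the cathode; ions are reduced there and produced at the dilute (0.0074 M) anode.
With n = 2, Ecell = −(0.0592/2)·log([dilute]/[conc]) = −(0.0592/2)·log(0.0074/0.0299) = +0.018 V.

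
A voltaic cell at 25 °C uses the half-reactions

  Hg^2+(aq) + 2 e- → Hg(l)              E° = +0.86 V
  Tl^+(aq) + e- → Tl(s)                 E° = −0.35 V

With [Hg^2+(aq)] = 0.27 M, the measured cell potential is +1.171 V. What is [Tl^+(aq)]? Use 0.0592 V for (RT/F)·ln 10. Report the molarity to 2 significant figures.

Hg²⁺/Hg is the cathode (higher E°); E°cell = +0.86 − (−0.35) = +1.21 V with n = 2.
Rearranging E = E° − (0.0592/n)·log Q gives log Q = 2(+1.21 − (+1.171))/0.0592 = 1.318.
The balanced reaction is Hg^2+(aq) + 2 Tl(s) → Hg(l) + 2 Tl^+(aq), so Q = [Tl^+(aq)]^2 / [Hg^2+(aq)].
Isolating [Tl^+(aq)] in Q = 10^{1.318} yields log [Tl^+(aq)] = 0.375, i.e. 2.4 M.

2.4 M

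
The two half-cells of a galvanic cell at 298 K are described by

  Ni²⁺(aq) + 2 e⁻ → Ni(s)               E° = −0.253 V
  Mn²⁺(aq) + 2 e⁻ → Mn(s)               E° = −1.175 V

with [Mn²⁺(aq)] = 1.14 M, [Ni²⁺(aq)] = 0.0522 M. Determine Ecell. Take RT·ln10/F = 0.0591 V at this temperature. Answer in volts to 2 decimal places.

+0.88 V

Since E°(Ni²⁺/Ni) > E°(Mn²⁺/Mn), Ni²⁺/Ni serves as the cathode.
E°cell = −0.253 − (−1.175) = +0.922 V, with n = 2 electrons transferred.
For the overall reaction Ni²⁺(aq) + Mn(s) → Ni(s) + Mn²⁺(aq), Q = [Mn²⁺(aq)] / [Ni²⁺(aq)] = 21.8, giving log Q = 1.339.
Applying E = E° − (RT ln10/nF)·log Q gives +0.922 − (0.0591/2)(1.339) = +0.88 V.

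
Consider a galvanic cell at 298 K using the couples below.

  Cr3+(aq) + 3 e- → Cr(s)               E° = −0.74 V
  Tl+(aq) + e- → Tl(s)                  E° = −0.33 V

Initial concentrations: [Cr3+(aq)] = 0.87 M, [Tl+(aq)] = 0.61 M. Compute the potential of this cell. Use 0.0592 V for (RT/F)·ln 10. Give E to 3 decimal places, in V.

+0.398 V

Tl⁺/Tl is reduced (cathode, E° = −0.33 V) and Cr³⁺/Cr is oxidized (anode).
E°cell = −0.33 − (−0.74) = +0.41 V, with n = 3 electrons transferred.
For the overall reaction 3 Tl+(aq) + Cr(s) → 3 Tl(s) + Cr3+(aq), Q = [Cr3+(aq)] / [Tl+(aq)]^3 = 3.83, giving log Q = 0.584.
Applying E = E° − (RT ln10/nF)·log Q gives +0.41 − (0.0592/3)(0.584) = +0.398 V.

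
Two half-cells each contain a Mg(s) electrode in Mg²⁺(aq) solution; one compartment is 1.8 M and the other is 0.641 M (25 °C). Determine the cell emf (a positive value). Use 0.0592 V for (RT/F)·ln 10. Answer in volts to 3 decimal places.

For a concentration cell E°cell = 0, since both electrodes use the same couple.
The compartment with the higher Mg²⁺(aq) concentration (1.8 M) acts as the cathode; ions are reduced there and produced at the dilute (0.641 M) anode.
With n = 2, Ecell = −(0.0592/2)·log([dilute]/[conc]) = −(0.0592/2)·log(0.641/1.8) = +0.013 V.

0.013 V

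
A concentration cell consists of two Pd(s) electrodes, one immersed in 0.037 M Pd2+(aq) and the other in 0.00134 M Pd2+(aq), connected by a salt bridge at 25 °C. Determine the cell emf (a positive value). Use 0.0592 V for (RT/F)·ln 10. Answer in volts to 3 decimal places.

For a concentration cell E°cell = 0, since both electrodes use the same couple.
The compartment with the higher Pd2+(aq) concentration (0.037 M) acts as the cathode; ions are reduced there and produced at the dilute (0.00134 M) anode.
With n = 2, Ecell = −(0.0592/2)·log([dilute]/[conc]) = −(0.0592/2)·log(0.00134/0.037) = +0.043 V.

0.043 V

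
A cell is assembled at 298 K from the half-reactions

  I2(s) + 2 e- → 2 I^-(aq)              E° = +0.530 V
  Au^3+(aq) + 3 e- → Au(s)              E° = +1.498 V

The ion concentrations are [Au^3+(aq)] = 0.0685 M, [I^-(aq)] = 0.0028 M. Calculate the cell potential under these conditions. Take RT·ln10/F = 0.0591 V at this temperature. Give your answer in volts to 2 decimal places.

Since E°(Au³⁺/Au) > E°(I₂/I⁻), Au³⁺/Au serves as the cathode.
E°cell = E°cat − E°an = +1.498 − (+0.530) = +0.968 V; n = 6.
The balanced reaction is 2 Au^3+(aq) + 6 I^-(aq) → 2 Au(s) + 3 I2(s), so Q = 1 / ([Au^3+(aq)]^2·[I^-(aq)]^6) = 4.42×10^17 and log Q = 17.646.
Applying E = E° − (RT ln10/nF)·log Q gives +0.968 − (0.0591/6)(17.646) = +0.79 V.

+0.79 V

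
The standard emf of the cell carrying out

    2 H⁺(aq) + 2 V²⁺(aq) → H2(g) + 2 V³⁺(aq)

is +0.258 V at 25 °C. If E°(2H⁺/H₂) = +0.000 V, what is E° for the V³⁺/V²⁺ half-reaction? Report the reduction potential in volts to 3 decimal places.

In the reaction as written the 2H⁺/H₂ couple is reduced (cathode) and V³⁺/V²⁺ is oxidized (anode), so E°cell = E°(2H⁺/H₂) − E°(V³⁺/V²⁺).
E°(V³⁺/V²⁺) = E°(cathode) − E°cell = +0.000 − (+0.258) = −0.258 V.

−0.258 V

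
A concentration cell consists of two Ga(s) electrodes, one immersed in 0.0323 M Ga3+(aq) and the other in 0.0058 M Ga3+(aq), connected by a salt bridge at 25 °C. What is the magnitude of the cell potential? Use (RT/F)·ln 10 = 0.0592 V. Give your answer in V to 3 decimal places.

For a concentration cell E°cell = 0, since both electrodes use the same couple.
The compartment with the higher Ga3+(aq) concentration (0.0323 M) acts as the cathode; ions are reduced there and produced at the dilute (0.0058 M) anode.
With n = 3, Ecell = −(0.0592/3)·log([dilute]/[conc]) = −(0.0592/3)·log(0.0058/0.0323) = +0.015 V.

0.015 V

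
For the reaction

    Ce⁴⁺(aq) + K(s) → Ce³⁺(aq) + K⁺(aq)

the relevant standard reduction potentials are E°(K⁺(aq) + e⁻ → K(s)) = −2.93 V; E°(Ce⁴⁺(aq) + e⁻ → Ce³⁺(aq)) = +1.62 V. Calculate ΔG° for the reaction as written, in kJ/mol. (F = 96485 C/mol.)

In the reaction as written Ce⁴⁺(aq) is reduced, so the Ce⁴⁺/Ce³⁺ couple is the cathode and K⁺/K is the anode.
E°cell = +1.62 − (−2.93) = +4.55 V; balancing electrons gives n = 1.
ΔG° = −nFE°cell = −(1)(96485)(+4.55) J/mol = −439 kJ/mol.

−439 kJ/mol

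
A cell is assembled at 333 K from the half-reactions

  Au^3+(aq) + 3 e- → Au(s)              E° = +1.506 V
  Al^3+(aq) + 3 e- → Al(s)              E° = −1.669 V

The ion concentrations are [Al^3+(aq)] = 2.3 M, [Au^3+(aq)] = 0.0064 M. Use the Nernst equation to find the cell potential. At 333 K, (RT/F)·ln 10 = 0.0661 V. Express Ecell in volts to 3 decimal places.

+3.119 V

The Au³⁺/Au couple has the more positive E°, so it is the cathode; Al³⁺/Al is the anode.
E°cell = E°cat − E°an = +1.506 − (−1.669) = +3.175 V; n = 3.
Balancing gives Au^3+(aq) + Al(s) → Au(s) + Al^3+(aq); hence Q = [Al^3+(aq)] / [Au^3+(aq)] = 359 (log Q = 2.556).
E = E° − (0.0661/n)·log Q = +3.175 − (0.0661/3)(2.556) = +3.119 V.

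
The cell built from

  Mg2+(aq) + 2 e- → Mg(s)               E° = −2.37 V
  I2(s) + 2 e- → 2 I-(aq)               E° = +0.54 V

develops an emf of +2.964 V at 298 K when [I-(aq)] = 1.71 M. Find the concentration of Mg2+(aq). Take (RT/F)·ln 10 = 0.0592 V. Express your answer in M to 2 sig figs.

The I₂/I⁻ couple has the larger reduction potential, so it is the cathode: E°cell = +0.54 − (−2.37) = +2.91 V and n = 2.
From the Nernst equation, log Q = n(E° − E)/0.0592 = 2·(+2.91 − (+2.964))/0.0592 = −1.824.
For I2(s) + Mg(s) → 2 I-(aq) + Mg2+(aq), the reaction quotient is Q = [I-(aq)]^2·[Mg2+(aq)].
Isolating [Mg2+(aq)] in Q = 10^{−1.824} yields log [Mg2+(aq)] = −2.290, i.e. 0.0051 M.

0.0051 M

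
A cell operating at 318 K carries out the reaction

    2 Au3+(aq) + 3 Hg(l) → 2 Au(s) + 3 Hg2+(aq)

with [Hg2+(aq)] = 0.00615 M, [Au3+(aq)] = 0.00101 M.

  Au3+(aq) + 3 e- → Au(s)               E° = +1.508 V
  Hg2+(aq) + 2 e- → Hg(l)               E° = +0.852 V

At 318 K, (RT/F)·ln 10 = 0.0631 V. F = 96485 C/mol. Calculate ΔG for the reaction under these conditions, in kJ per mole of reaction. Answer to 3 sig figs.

The standard cell potential is +1.508 − (+0.852) = +0.656 V, with n = 6 electrons in the balanced equation.
The reaction quotient is [Hg2+(aq)]^3 / [Au3+(aq)]^2 = 0.228; by Nernst, E = +0.656 − (0.0631/6)(−0.642) = +0.6628 V.
Then ΔG = −nFE = −6 × 96485 × +0.6628 J/mol = −384 kJ/mol.

−384 kJ/mol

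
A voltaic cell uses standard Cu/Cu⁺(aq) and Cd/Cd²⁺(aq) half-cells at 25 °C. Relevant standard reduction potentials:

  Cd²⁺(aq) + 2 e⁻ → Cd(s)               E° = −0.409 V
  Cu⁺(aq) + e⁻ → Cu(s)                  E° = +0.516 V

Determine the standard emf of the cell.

Of the two couples in this cell, the one with the more positive reduction potential is reduced at the cathode: here that is Cu⁺/Cu (+0.516 V); Cd²⁺/Cd (−0.409 V) is the anode.
E°cell = E°(cathode) − E°(anode) = +0.516 − (−0.409) = +0.925 V.

+0.925 V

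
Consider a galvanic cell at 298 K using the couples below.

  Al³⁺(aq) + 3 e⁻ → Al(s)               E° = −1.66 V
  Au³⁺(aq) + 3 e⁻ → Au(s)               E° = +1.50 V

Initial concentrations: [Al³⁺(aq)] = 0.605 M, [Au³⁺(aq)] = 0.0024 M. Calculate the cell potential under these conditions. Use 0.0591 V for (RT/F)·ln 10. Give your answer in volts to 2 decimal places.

+3.11 V

Au³⁺/Au is reduced (cathode, E° = +1.50 V) and Al³⁺/Al is oxidized (anode).
E°cell = E°cat − E°an = +1.50 − (−1.66) = +3.16 V; n = 3.
Balancing gives Au³⁺(aq) + Al(s) → Au(s) + Al³⁺(aq); hence Q = [Al³⁺(aq)] / [Au³⁺(aq)] = 252 (log Q = 2.402).
Applying E = E° − (RT ln10/nF)·log Q gives +3.16 − (0.0591/3)(2.402) = +3.11 V.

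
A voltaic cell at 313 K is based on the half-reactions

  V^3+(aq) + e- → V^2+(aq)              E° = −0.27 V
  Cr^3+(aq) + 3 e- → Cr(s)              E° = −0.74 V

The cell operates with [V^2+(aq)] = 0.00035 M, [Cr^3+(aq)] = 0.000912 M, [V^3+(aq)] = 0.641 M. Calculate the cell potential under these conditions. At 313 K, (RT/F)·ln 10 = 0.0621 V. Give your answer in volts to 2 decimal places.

+0.74 V

V³⁺/V²⁺ is reduced (cathode, E° = −0.27 V) and Cr³⁺/Cr is oxidized (anode).
E°cell = −0.27 − (−0.74) = +0.47 V, with n = 3 electrons transferred.
The balanced reaction is 3 V^3+(aq) + Cr(s) → 3 V^2+(aq) + Cr^3+(aq), so Q = ([V^2+(aq)]^3·[Cr^3+(aq)]) / [V^3+(aq)]^3 = 1.48×10^−13 and log Q = −12.828.
Applying E = E° − (RT ln10/nF)·log Q gives +0.47 − (0.0621/3)(−12.828) = +0.74 V.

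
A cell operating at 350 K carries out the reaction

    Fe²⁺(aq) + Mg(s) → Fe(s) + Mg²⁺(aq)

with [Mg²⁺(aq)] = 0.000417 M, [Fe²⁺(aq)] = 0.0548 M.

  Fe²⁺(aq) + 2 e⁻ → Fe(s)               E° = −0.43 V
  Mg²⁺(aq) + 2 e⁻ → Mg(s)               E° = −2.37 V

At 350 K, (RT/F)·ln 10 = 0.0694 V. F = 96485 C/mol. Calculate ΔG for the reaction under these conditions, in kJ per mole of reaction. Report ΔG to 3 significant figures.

The standard cell potential is −0.43 − (−2.37) = +1.94 V, with n = 2 electrons in the balanced equation.
The reaction quotient is [Mg²⁺(aq)] / [Fe²⁺(aq)] = 0.00761; by Nernst, E = +1.94 − (0.0694/2)(−2.119) = +2.0135 V.
Then ΔG = −nFE = −2 × 96485 × +2.0135 J/mol = −389 kJ/mol.

−389 kJ/mol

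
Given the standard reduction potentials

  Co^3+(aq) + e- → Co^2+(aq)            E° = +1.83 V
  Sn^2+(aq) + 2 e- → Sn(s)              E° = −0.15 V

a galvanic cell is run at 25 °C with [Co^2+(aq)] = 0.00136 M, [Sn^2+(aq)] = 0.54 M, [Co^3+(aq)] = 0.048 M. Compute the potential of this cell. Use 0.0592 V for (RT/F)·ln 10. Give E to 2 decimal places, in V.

Since E°(Co³⁺/Co²⁺) > E°(Sn²⁺/Sn), Co³⁺/Co²⁺ serves as the cathode.
The standard potential is +1.83 − (−0.15) = +1.98 V and the balanced reaction transfers n = 2 electrons.
For the overall reaction 2 Co^3+(aq) + Sn(s) → 2 Co^2+(aq) + Sn^2+(aq), Q = ([Co^2+(aq)]^2·[Sn^2+(aq)]) / [Co^3+(aq)]^2 = 0.000434, giving log Q = −3.363.
Applying E = E° − (RT ln10/nF)·log Q gives +1.98 − (0.0592/2)(−3.363) = +2.08 V.

+2.08 V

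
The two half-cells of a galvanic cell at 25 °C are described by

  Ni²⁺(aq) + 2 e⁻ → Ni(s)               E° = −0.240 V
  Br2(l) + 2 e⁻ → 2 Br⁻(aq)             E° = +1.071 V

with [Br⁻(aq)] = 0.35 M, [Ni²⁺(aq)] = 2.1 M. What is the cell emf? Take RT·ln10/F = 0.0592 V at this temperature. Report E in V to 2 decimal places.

+1.33 V

The Br₂/Br⁻ couple has the more positive E°, so it is the cathode; Ni²⁺/Ni is the anode.
E°cell = E°cat − E°an = +1.071 − (−0.240) = +1.311 V; n = 2.
The balanced reaction is Br2(l) + Ni(s) → 2 Br⁻(aq) + Ni²⁺(aq), so Q = [Br⁻(aq)]^2·[Ni²⁺(aq)] = 0.257 and log Q = −0.590.
By the Nernst equation, E = +1.311 − (0.0592/2)·(−0.590) = +1.33 V.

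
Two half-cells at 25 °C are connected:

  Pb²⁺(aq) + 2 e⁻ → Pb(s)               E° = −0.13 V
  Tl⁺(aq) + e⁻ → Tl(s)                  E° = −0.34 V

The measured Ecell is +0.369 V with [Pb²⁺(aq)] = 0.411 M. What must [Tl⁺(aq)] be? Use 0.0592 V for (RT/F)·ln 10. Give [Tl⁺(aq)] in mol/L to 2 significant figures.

With Pb²⁺/Pb at the cathode and Tl⁺/Tl at the anode, E°cell = −0.13 − (−0.34) = +0.21 V (n = 2).
From the Nernst equation, log Q = n(E° − E)/0.0592 = 2·(+0.21 − (+0.369))/0.0592 = −5.372.
Balancing electrons gives Pb²⁺(aq) + 2 Tl(s) → Pb(s) + 2 Tl⁺(aq); thus Q = [Tl⁺(aq)]^2 / [Pb²⁺(aq)].
Solving for the unknown gives log [Tl⁺(aq)] = −2.879, so [Tl⁺(aq)] ≈ 0.0013 M.

0.0013 M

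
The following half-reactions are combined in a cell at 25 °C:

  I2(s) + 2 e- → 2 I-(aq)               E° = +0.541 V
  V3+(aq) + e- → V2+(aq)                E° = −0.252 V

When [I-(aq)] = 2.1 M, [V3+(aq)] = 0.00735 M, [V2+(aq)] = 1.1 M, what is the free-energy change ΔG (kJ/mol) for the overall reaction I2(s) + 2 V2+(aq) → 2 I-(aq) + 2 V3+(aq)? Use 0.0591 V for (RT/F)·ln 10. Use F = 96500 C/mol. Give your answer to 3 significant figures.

−174 kJ/mol

E°cell = +0.541 − (−0.252) = +0.793 V; the balanced reaction transfers n = 2 electrons.
Here Q = ([I-(aq)]^2·[V3+(aq)]^2) / [V2+(aq)]^2 = 0.000197 (log Q = −3.706), giving E = +0.793 − (0.0591/2)·(−3.706) = +0.9025 V.
Then ΔG = −nFE = −2 × 96500 × +0.9025 J/mol = −174 kJ/mol.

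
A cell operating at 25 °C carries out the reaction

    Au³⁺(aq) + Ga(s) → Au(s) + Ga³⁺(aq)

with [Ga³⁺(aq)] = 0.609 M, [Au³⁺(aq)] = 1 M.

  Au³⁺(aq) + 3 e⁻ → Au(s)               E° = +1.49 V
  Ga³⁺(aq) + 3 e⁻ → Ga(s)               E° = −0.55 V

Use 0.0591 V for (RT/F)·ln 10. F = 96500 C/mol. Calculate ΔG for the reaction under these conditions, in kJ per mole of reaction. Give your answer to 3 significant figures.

−592 kJ/mol

E°cell = +1.49 − (−0.55) = +2.04 V; the balanced reaction transfers n = 3 electrons.
The reaction quotient is [Ga³⁺(aq)] / [Au³⁺(aq)] = 0.609; by Nernst, E = +2.04 − (0.0591/3)(−0.215) = +2.0442 V.
ΔG = −nFE = −(3)(96500)(+2.0442) J/mol = −592 kJ/mol.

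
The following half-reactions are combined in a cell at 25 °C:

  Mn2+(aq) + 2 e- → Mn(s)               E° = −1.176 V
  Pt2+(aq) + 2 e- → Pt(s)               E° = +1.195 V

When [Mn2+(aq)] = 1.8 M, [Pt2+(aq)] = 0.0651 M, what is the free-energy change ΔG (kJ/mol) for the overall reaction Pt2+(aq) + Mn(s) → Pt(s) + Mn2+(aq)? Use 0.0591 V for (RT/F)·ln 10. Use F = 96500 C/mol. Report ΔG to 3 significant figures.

With Pt²⁺/Pt reduced at the cathode, E°cell = +1.195 − (−1.176) = +2.371 V and n = 2.
Q = [Mn2+(aq)] / [Pt2+(aq)] = 27.6, so log Q = 1.442 and E = +2.371 − (0.0591/2)(1.442) = +2.3284 V.
Finally ΔG = −nFE = −(2)(96500 C/mol)(+2.3284 V) = −449 kJ/mol.

−449 kJ/mol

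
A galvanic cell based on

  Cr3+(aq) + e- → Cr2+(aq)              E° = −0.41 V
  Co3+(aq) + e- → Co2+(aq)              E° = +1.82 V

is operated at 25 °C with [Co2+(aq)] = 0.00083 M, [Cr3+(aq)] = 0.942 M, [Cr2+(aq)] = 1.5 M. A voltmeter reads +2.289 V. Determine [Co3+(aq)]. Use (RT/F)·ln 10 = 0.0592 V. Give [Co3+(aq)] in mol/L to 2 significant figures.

With Co³⁺/Co²⁺ at the cathode and Cr³⁺/Cr²⁺ at the anode, E°cell = +1.82 − (−0.41) = +2.23 V (n = 1).
Since E = E° − (0.0592/n)·log Q, log Q = n(E° − E)/0.0592 = −0.997.
Balancing electrons gives Co3+(aq) + Cr2+(aq) → Co2+(aq) + Cr3+(aq); thus Q = ([Co2+(aq)]·[Cr3+(aq)]) / ([Co3+(aq)]·[Cr2+(aq)]).
Solving for the unknown gives log [Co3+(aq)] = −2.286, so [Co3+(aq)] ≈ 0.0052 M.

0.0052 M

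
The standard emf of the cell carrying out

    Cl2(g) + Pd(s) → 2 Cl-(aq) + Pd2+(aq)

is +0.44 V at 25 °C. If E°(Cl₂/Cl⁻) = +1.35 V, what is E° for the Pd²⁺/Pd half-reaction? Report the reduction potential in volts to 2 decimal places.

+0.91 V

In the reaction as written the Cl₂/Cl⁻ couple is reduced (cathode) and Pd²⁺/Pd is oxidized (anode), so E°cell = E°(Cl₂/Cl⁻) − E°(Pd²⁺/Pd).
E°(Pd²⁺/Pd) = E°(cathode) − E°cell = +1.35 − (+0.44) = +0.91 V.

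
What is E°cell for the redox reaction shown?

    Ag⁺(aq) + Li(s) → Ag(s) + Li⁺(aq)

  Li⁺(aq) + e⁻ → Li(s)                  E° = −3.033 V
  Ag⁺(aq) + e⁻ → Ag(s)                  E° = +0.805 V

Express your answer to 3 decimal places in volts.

+3.838 V

In the reaction as written, Ag⁺(aq) is reduced (cathode) and Li⁺(aq) is produced by oxidation at the anode.
E°cell = E°(cathode) − E°(anode) = +0.805 − (−3.033) = +3.838 V.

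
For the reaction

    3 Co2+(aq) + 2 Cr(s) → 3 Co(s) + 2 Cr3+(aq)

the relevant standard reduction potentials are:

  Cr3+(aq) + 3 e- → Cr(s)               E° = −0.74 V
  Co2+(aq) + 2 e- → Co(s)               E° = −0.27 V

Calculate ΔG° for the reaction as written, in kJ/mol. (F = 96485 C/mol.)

−272 kJ/mol

In the reaction as written Co2+(aq) is reduced, so the Co²⁺/Co couple is the cathode and Cr³⁺/Cr is the anode.
E°cell = −0.27 − (−0.74) = +0.47 V; balancing electrons gives n = 6.
ΔG° = −nFE°cell = −(6)(96485)(+0.47) J/mol = −272 kJ/mol.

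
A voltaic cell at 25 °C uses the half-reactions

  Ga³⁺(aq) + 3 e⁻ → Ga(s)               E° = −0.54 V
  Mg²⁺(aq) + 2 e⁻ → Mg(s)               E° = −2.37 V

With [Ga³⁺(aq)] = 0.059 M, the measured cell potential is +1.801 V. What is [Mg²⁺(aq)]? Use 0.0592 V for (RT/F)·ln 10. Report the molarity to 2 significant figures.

The Ga³⁺/Ga couple has the larger reduction potential, so it is the cathode: E°cell = −0.54 − (−2.37) = +1.83 V and n = 6.
From the Nernst equation, log Q = n(E° − E)/0.0592 = 6·(+1.83 − (+1.801))/0.0592 = 2.939.
For 2 Ga³⁺(aq) + 3 Mg(s) → 2 Ga(s) + 3 Mg²⁺(aq), the reaction quotient is Q = [Mg²⁺(aq)]^3 / [Ga³⁺(aq)]^2.
Isolating [Mg²⁺(aq)] in Q = 10^{2.939} yields log [Mg²⁺(aq)] = 0.160, i.e. 1.4 M.

1.4 M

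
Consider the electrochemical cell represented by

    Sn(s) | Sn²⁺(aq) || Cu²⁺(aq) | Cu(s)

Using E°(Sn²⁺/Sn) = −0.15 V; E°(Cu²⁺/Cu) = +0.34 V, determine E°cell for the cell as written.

+0.49 V

By convention the left-hand electrode in cell notation is the anode (oxidation) and the right-hand electrode is the cathode (reduction).
E°cell = E°(right) − E°(left) = +0.34 − (−0.15) = +0.49 V.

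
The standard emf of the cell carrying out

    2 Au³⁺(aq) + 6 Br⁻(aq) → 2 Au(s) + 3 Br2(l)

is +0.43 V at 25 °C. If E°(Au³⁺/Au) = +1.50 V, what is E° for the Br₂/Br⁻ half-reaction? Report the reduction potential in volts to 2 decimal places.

In the reaction as written the Au³⁺/Au couple is reduced (cathode) and Br₂/Br⁻ is oxidized (anode), so E°cell = E°(Au³⁺/Au) − E°(Br₂/Br⁻).
E°(Br₂/Br⁻) = E°(cathode) − E°cell = +1.50 − (+0.43) = +1.07 V.

+1.07 V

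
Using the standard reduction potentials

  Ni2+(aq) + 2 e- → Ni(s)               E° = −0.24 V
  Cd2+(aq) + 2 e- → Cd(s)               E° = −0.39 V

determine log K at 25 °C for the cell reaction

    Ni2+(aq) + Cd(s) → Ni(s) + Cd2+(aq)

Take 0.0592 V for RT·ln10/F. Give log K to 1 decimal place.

The Ni²⁺/Ni couple is reduced (cathode); E°cell = −0.24 − (−0.39) = +0.15 V with n = 2.
At equilibrium E = 0, so log K = nE°cell / 0.0592 = (2)(+0.15) / 0.0592 = 5.1.

log K = 5.1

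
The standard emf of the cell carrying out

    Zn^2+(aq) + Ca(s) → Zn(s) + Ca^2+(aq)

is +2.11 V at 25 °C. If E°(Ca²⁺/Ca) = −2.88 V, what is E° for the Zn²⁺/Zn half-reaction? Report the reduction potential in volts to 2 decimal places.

In the reaction as written the Zn²⁺/Zn couple is reduced (cathode) and Ca²⁺/Ca is oxidized (anode), so E°cell = E°(Zn²⁺/Zn) − E°(Ca²⁺/Ca).
E°(Zn²⁺/Zn) = E°cell + E°(anode) = +2.11 + (−2.88) = −0.77 V.

−0.77 V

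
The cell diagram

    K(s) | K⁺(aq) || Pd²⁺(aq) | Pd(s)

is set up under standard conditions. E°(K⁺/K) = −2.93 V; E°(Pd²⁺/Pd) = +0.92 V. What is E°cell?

+3.85 V

By convention the left-hand electrode in cell notation is the anode (oxidation) and the right-hand electrode is the cathode (reduction).
E°cell = E°(right) − E°(left) = +0.92 − (−2.93) = +3.85 V.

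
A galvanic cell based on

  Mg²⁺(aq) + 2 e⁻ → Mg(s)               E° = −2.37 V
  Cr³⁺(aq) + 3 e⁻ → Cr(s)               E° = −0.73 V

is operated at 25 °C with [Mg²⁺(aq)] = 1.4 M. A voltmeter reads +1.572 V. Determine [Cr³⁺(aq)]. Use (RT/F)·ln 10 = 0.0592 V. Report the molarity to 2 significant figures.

The Cr³⁺/Cr couple has the larger reduction potential, so it is the cathode: E°cell = −0.73 − (−2.37) = +1.64 V and n = 6.
From the Nernst equation, log Q = n(E° − E)/0.0592 = 6·(+1.64 − (+1.572))/0.0592 = 6.892.
For 2 Cr³⁺(aq) + 3 Mg(s) → 2 Cr(s) + 3 Mg²⁺(aq), the reaction quotient is Q = [Mg²⁺(aq)]^3 / [Cr³⁺(aq)]^2.
Solving for the unknown gives log [Cr³⁺(aq)] = −3.227, so [Cr³⁺(aq)] ≈ 0.00059 M.

0.00059 M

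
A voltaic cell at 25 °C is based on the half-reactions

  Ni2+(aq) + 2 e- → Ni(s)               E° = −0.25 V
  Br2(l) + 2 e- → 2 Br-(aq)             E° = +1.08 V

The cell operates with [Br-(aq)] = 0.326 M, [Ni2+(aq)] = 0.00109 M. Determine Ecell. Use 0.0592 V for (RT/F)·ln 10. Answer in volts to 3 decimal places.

+1.447 V

Br₂/Br⁻ is reduced (cathode, E° = +1.08 V) and Ni²⁺/Ni is oxidized (anode).
The standard potential is +1.08 − (−0.25) = +1.33 V and the balanced reaction transfers n = 2 electrons.
The balanced reaction is Br2(l) + Ni(s) → 2 Br-(aq) + Ni2+(aq), so Q = [Br-(aq)]^2·[Ni2+(aq)] = 0.000116 and log Q = −3.936.
E = E° − (0.0592/n)·log Q = +1.33 − (0.0592/2)(−3.936) = +1.447 V.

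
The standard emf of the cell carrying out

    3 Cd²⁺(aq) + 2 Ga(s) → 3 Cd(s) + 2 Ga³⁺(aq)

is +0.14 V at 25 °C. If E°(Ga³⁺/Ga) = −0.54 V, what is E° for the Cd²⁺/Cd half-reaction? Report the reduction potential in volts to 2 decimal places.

−0.40 V

In the reaction as written the Cd²⁺/Cd couple is reduced (cathode) and Ga³⁺/Ga is oxidized (anode), so E°cell = E°(Cd²⁺/Cd) − E°(Ga³⁺/Ga).
E°(Cd²⁺/Cd) = E°cell + E°(anode) = +0.14 + (−0.54) = −0.40 V.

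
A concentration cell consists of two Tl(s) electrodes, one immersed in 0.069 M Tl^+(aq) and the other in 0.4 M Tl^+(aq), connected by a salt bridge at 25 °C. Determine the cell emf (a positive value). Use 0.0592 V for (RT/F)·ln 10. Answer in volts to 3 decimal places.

For a concentration cell E°cell = 0, since both electrodes use the same couple.
The compartment with the higher Tl^+(aq) concentration (0.4 M) acts as the cathode; ions are reduced there and produced at the dilute (0.069 M) anode.
With n = 1, Ecell = −(0.0592/1)·log([dilute]/[conc]) = −(0.0592/1)·log(0.069/0.4) = +0.045 V.

0.045 V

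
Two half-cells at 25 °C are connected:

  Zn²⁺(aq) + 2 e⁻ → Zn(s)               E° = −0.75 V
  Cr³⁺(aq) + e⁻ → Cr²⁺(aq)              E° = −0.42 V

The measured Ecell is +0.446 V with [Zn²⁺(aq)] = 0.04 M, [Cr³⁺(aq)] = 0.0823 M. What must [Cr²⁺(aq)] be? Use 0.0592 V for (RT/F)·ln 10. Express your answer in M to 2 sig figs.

The Cr³⁺/Cr²⁺ couple has the larger reduction potential, so it is the cathode: E°cell = −0.42 − (−0.75) = +0.33 V and n = 2.
Since E = E° − (0.0592/n)·log Q, log Q = n(E° − E)/0.0592 = −3.919.
Balancing electrons gives 2 Cr³⁺(aq) + Zn(s) → 2 Cr²⁺(aq) + Zn²⁺(aq); thus Q = ([Cr²⁺(aq)]^2·[Zn²⁺(aq)]) / [Cr³⁺(aq)]^2.
Isolating [Cr²⁺(aq)] in Q = 10^{−3.919} yields log [Cr²⁺(aq)] = −2.345, i.e. 0.0045 M.

0.0045 M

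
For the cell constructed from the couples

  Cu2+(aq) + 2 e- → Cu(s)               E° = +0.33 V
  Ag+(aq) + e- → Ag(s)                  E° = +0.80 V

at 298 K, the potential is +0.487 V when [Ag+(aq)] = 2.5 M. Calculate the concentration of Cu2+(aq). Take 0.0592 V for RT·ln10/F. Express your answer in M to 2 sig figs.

1.7 M

Ag⁺/Ag is the cathode (higher E°); E°cell = +0.80 − (+0.33) = +0.47 V with n = 2.
From the Nernst equation, log Q = n(E° − E)/0.0592 = 2·(+0.47 − (+0.487))/0.0592 = −0.574.
Balancing electrons gives 2 Ag+(aq) + Cu(s) → 2 Ag(s) + Cu2+(aq); thus Q = [Cu2+(aq)] / [Ag+(aq)]^2.
Solving for the unknown gives log [Cu2+(aq)] = 0.222, so [Cu2+(aq)] ≈ 1.7 M.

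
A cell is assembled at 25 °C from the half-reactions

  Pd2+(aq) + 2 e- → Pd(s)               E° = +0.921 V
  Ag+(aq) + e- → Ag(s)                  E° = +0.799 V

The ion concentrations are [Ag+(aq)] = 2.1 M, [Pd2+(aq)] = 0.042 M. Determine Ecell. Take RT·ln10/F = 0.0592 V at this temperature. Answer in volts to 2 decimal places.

Pd²⁺/Pd is reduced (cathode, E° = +0.921 V) and Ag⁺/Ag is oxidized (anode).
E°cell = E°cat − E°an = +0.921 − (+0.799) = +0.122 V; n = 2.
Balancing gives Pd2+(aq) + 2 Ag(s) → Pd(s) + 2 Ag+(aq); hence Q = [Ag+(aq)]^2 / [Pd2+(aq)] = 105 (log Q = 2.021).
E = E° − (0.0592/n)·log Q = +0.122 − (0.0592/2)(2.021) = +0.06 V.

+0.06 V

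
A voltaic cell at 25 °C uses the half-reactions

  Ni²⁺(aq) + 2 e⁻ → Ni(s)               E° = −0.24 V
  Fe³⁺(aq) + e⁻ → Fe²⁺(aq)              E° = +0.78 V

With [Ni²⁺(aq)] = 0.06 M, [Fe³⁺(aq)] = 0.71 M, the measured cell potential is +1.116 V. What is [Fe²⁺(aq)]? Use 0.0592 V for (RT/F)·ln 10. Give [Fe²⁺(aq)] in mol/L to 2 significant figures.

0.069 M

The Fe³⁺/Fe²⁺ couple has the larger reduction potential, so it is the cathode: E°cell = +0.78 − (−0.24) = +1.02 V and n = 2.
Since E = E° − (0.0592/n)·log Q, log Q = n(E° − E)/0.0592 = −3.243.
The balanced reaction is 2 Fe³⁺(aq) + Ni(s) → 2 Fe²⁺(aq) + Ni²⁺(aq), so Q = ([Fe²⁺(aq)]^2·[Ni²⁺(aq)]) / [Fe³⁺(aq)]^2.
Solving for the unknown gives log [Fe²⁺(aq)] = −1.159, so [Fe²⁺(aq)] ≈ 0.069 M.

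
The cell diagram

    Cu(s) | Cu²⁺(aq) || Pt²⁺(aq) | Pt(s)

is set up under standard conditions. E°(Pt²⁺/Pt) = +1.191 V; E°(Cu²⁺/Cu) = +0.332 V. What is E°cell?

+0.859 V

By convention the left-hand electrode in cell notation is the anode (oxidation) and the right-hand electrode is the cathode (reduction).
E°cell = E°(right) − E°(left) = +1.191 − (+0.332) = +0.859 V.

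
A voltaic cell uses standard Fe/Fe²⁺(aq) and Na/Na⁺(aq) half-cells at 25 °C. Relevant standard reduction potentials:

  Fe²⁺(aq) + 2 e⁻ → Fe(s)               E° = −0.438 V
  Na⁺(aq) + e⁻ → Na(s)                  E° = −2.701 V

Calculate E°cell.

+2.263 V

The Fe²⁺/Fe couple has the higher E°, so Fe ion is reduced (cathode) and Na is oxidized (anode).
E°cell = E°(cathode) − E°(anode) = −0.438 − (−2.701) = +2.263 V.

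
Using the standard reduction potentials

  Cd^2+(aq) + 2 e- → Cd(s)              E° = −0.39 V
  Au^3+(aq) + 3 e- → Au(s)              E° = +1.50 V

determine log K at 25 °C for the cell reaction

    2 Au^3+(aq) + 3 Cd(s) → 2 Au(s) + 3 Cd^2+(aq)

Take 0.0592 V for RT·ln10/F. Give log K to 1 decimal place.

log K = 191.6

The Au³⁺/Au couple is reduced (cathode); E°cell = +1.50 − (−0.39) = +1.89 V with n = 6.
At equilibrium E = 0, so log K = nE°cell / 0.0592 = (6)(+1.89) / 0.0592 = 191.6.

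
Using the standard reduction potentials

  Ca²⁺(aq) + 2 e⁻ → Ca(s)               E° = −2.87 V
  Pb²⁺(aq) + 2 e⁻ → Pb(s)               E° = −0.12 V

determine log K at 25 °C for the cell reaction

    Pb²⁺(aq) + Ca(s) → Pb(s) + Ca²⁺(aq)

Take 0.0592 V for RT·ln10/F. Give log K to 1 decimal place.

The Pb²⁺/Pb couple is reduced (cathode); E°cell = −0.12 − (−2.87) = +2.75 V with n = 2.
At equilibrium E = 0, so log K = nE°cell / 0.0592 = (2)(+2.75) / 0.0592 = 92.9.

log K = 92.9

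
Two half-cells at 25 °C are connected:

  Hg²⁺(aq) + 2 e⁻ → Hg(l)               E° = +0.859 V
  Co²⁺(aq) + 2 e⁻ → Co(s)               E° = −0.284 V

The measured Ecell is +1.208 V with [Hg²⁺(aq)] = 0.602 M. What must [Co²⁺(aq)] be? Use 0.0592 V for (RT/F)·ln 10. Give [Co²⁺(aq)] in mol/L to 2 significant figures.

0.0038 M

Hg²⁺/Hg is the cathode (higher E°); E°cell = +0.859 − (−0.284) = +1.143 V with n = 2.
Rearranging E = E° − (0.0592/n)·log Q gives log Q = 2(+1.143 − (+1.208))/0.0592 = −2.196.
The balanced reaction is Hg²⁺(aq) + Co(s) → Hg(l) + Co²⁺(aq), so Q = [Co²⁺(aq)] / [Hg²⁺(aq)].
Solving for the unknown gives log [Co²⁺(aq)] = −2.416, so [Co²⁺(aq)] ≈ 0.0038 M.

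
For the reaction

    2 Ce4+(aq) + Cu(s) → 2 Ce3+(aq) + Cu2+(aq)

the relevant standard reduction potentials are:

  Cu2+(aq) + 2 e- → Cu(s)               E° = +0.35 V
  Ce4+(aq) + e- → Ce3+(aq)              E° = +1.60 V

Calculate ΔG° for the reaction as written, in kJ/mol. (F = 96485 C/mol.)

−241 kJ/mol

In the reaction as written Ce4+(aq) is reduced, so the Ce⁴⁺/Ce³⁺ couple is the cathode and Cu²⁺/Cu is the anode.
E°cell = +1.60 − (+0.35) = +1.25 V; balancing electrons gives n = 2.
ΔG° = −nFE°cell = −(2)(96485)(+1.25) J/mol = −241 kJ/mol.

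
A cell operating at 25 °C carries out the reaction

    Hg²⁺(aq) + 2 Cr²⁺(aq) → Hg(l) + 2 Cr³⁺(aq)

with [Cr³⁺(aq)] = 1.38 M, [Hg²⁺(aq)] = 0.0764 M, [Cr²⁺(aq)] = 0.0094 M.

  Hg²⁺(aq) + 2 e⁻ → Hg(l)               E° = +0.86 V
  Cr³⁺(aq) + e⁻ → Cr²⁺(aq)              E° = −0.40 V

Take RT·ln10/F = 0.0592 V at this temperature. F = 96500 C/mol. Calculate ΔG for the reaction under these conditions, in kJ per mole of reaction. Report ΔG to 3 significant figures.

−212 kJ/mol

With Hg²⁺/Hg reduced at the cathode, E°cell = +0.86 − (−0.40) = +1.26 V and n = 2.
Q = [Cr³⁺(aq)]^2 / ([Hg²⁺(aq)]·[Cr²⁺(aq)]^2) = 2.82×10^5, so log Q = 5.450 and E = +1.26 − (0.0592/2)(5.450) = +1.0987 V.
ΔG = −nFE = −(2)(96500)(+1.0987) J/mol = −212 kJ/mol.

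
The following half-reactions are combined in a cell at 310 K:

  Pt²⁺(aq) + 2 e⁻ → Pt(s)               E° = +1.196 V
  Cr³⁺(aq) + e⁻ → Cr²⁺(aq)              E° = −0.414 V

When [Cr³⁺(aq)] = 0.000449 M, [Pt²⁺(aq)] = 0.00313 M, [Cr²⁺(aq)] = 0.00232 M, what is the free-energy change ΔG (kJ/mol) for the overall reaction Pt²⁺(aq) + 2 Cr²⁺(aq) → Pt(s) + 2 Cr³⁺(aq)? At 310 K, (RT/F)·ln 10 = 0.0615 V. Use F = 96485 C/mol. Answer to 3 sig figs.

With Pt²⁺/Pt reduced at the cathode, E°cell = +1.196 − (−0.414) = +1.610 V and n = 2.
Q = [Cr³⁺(aq)]^2 / ([Pt²⁺(aq)]·[Cr²⁺(aq)]^2) = 12, so log Q = 1.078 and E = +1.610 − (0.0615/2)(1.078) = +1.5769 V.
ΔG = −nFE = −(2)(96485)(+1.5769) J/mol = −304 kJ/mol.

−304 kJ/mol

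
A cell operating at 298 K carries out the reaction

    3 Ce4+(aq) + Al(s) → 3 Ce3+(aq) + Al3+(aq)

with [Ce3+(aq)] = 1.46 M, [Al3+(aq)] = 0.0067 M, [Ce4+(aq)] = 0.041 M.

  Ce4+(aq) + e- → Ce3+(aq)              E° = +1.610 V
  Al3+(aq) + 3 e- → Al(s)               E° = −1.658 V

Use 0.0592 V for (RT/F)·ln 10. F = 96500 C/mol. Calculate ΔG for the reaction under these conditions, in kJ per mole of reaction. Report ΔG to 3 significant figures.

The standard cell potential is +1.610 − (−1.658) = +3.268 V, with n = 3 electrons in the balanced equation.
Q = ([Ce3+(aq)]^3·[Al3+(aq)]) / [Ce4+(aq)]^3 = 303, so log Q = 2.481 and E = +3.268 − (0.0592/3)(2.481) = +3.2190 V.
Finally ΔG = −nFE = −(3)(96500 C/mol)(+3.2190 V) = −932 kJ/mol.

−932 kJ/mol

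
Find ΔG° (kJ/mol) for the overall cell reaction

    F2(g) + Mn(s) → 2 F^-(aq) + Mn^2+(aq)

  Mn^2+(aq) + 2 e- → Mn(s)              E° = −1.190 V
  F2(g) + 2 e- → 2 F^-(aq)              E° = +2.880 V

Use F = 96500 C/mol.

−786 kJ/mol

In the reaction as written F2(g) is reduced, so the F₂/F⁻ couple is the cathode and Mn²⁺/Mn is the anode.
E°cell = +2.880 − (−1.190) = +4.070 V; balancing electrons gives n = 2.
ΔG° = −nFE°cell = −(2)(96500)(+4.070) J/mol = −786 kJ/mol.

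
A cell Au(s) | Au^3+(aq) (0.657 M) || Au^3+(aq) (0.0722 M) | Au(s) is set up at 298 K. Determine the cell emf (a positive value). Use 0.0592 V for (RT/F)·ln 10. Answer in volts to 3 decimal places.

For a concentration cell E°cell = 0, since both electrodes use the same couple.
The compartment with the higher Au^3+(aq) concentration (0.657 M) acts as the cathode; ions are reduced there and produced at the dilute (0.0722 M) anode.
With n = 3, Ecell = −(0.0592/3)·log([dilute]/[conc]) = −(0.0592/3)·log(0.0722/0.657) = +0.019 V.

0.019 V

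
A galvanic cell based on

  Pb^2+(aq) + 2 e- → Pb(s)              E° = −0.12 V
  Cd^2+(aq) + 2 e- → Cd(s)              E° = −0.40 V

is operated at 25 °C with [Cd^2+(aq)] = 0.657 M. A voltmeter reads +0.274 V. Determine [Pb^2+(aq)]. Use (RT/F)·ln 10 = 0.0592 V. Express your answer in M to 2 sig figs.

With Pb²⁺/Pb at the cathode and Cd²⁺/Cd at the anode, E°cell = −0.12 − (−0.40) = +0.28 V (n = 2).
Rearranging E = E° − (0.0592/n)·log Q gives log Q = 2(+0.28 − (+0.274))/0.0592 = 0.203.
For Pb^2+(aq) + Cd(s) → Pb(s) + Cd^2+(aq), the reaction quotient is Q = [Cd^2+(aq)] / [Pb^2+(aq)].
Substituting the known concentrations and solving, log [Pb^2+(aq)] = −0.385 and [Pb^2+(aq)] = 0.41 M.

0.41 M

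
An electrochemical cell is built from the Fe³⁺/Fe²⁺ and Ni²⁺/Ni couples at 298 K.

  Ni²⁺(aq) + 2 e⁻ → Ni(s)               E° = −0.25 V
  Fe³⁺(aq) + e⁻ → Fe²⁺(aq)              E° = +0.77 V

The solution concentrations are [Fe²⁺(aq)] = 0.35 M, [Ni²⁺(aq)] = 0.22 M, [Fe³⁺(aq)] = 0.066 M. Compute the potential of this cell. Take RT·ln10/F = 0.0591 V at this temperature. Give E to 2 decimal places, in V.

+1.00 V

Since E°(Fe³⁺/Fe²⁺) > E°(Ni²⁺/Ni), Fe³⁺/Fe²⁺ serves as the cathode.
E°cell = +0.77 − (−0.25) = +1.02 V, with n = 2 electrons transferred.
Balancing gives 2 Fe³⁺(aq) + Ni(s) → 2 Fe²⁺(aq) + Ni²⁺(aq); hence Q = ([Fe²⁺(aq)]^2·[Ni²⁺(aq)]) / [Fe³⁺(aq)]^2 = 6.19 (log Q = 0.791).
Applying E = E° − (RT ln10/nF)·log Q gives +1.02 − (0.0591/2)(0.791) = +1.00 V.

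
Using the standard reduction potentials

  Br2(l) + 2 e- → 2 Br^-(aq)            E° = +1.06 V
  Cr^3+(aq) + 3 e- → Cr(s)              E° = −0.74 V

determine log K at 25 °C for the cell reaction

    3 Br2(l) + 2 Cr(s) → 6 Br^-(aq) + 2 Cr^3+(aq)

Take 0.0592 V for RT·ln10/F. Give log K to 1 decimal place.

The Br₂/Br⁻ couple is reduced (cathode); E°cell = +1.06 − (−0.74) = +1.80 V with n = 6.
At equilibrium E = 0, so log K = nE°cell / 0.0592 = (6)(+1.80) / 0.0592 = 182.4.

log K = 182.4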